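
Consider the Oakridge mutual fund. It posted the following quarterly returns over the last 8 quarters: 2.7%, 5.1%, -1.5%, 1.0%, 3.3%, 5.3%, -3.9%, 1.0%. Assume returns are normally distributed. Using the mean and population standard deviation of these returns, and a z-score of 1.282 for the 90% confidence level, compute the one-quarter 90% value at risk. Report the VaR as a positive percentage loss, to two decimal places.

2.18

r̄ = (2.7 + 5.1 − 1.5 + 1 + 3.3 + 5.3 − 3.9 + 1) / 8 = 1.6250%
Σ(r − r̄)² = (2.7 − 1.6250)² + (5.1 − 1.6250)² + … = 70.6150
population σ = √(70.6150 / 8) = √8.8269 = 2.9710%
VaR = −(r̄ − z·σ) = −(1.6250 − 1.282 × 2.9710) = −(-2.1838) = 2.1838%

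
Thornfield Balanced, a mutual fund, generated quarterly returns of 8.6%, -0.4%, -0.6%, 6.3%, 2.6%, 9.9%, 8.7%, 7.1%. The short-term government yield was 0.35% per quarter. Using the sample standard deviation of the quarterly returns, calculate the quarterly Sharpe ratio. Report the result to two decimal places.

1.18

μ = (8.6 − 0.4 − 0.6 + 6.3 + 2.6 + 9.9 + 8.7 + 7.1) / 8 = 5.2750%
Σ(r − μ)² = (8.6 − 5.2750)² + (-0.4 − 5.2750)² + … = 122.4350
σ = √[122.4350 / 7] = 4.1822%
Sharpe = (μ − rf) / σ = (5.2750 − 0.35) / 4.1822 = 4.9250 / 4.1822 = 1.1776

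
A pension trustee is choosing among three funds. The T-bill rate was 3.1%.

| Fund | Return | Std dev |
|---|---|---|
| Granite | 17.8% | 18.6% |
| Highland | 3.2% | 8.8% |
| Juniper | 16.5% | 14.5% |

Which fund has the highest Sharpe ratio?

Granite: Sharpe ratio = (17.8% − 3.1%) / 18.6% = 0.790
Highland: Sharpe ratio = (3.2% − 3.1%) / 8.8% = 0.011
Juniper: Sharpe ratio = (16.5% − 3.1%) / 14.5% = 0.924
Highest: Juniper (0.924).

Juniper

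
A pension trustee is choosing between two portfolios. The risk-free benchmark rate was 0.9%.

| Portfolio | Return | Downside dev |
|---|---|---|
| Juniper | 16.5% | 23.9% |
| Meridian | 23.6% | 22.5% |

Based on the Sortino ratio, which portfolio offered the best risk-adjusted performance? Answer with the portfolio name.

Juniper: Sortino ratio = (16.5% − 0.9%) / 23.9% = 0.653
Meridian: Sortino ratio = (23.6% − 0.9%) / 22.5% = 1.009
Highest: Meridian (1.009).

Meridian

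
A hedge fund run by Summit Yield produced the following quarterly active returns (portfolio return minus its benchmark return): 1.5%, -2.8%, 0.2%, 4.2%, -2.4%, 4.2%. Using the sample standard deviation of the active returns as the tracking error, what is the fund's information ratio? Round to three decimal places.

0.266

r̄ = (1.5 − 2.8 + 0.2 + 4.2 − 2.4 + 4.2) / 6 = 0.8167%
Σ(r − r̄)² = 47.1683; sample σ = √(47.1683/5) = 3.0714%
IR = r̄ / tracking error = 0.8167 / 3.0714 = 0.2659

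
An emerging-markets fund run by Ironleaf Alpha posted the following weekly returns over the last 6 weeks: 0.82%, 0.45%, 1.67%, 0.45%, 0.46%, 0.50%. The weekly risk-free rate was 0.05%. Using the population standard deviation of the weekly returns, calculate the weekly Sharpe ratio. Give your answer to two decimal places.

1.53

Mean return r̄ = 4.350 / 6 = 0.7250%
Σ(r − r̄)² = 1.1742; population σ = √(1.1742/6) = 0.4424%
Sharpe = (r̄ − rf) / σ = (0.7250 − 0.05) / 0.4424 = 0.6750 / 0.4424 = 1.5258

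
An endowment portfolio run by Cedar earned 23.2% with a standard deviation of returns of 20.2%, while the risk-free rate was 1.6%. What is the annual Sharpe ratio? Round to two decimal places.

1.07

Sharpe = (Rp − Rf) / σp = (23.2% − 1.6%) / 20.2% = 21.60% / 20.2% = 1.0693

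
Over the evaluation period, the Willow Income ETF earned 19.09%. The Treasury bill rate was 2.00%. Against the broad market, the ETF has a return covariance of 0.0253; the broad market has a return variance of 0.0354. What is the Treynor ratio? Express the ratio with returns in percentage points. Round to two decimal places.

β = Cov / Var = 0.0253 / 0.0354 = 0.7147
Treynor = (Rp − Rf) / β = (19.09% − 2.00%) / 0.7147 = 17.09 / 0.7147 = 23.9121

23.91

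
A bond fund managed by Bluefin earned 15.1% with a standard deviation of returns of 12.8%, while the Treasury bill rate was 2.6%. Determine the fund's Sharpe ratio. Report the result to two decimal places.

0.98

Sharpe = (Rp − Rf) / σp = (15.1% − 2.6%) / 12.8% = 12.50% / 12.8% = 0.9766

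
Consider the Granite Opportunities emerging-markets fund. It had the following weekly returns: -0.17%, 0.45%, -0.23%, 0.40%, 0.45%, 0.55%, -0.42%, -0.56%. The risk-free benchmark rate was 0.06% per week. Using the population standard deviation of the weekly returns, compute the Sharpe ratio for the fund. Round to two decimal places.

0.00

r̄ = (-0.17 + 0.45 − 0.23 + 0.4 + 0.45 + 0.55 − 0.42 − 0.56) / 8 = 0.0588%
Σ(r − r̄)² = (-0.17 − 0.0588)² + (0.45 − 0.0588)² + (-0.23 − 0.0588)² + … = 1.4117
population σ = √(1.4117 / 8) = √0.1765 = 0.4201%
Sharpe = (r̄ − rf) / σ = (0.0588 − 0.06) / 0.4201 = -0.0012 / 0.4201 = -0.0029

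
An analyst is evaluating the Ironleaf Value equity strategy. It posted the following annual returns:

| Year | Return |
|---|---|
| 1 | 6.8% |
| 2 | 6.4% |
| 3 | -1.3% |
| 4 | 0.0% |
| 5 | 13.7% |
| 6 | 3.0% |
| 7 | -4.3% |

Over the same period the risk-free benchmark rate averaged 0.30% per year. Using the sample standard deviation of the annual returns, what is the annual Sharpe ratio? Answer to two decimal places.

0.52

Mean return μ = 24.30 / 7 = 3.4714%
Σ(r − μ)² = (6.8 − 3.4714)² + (6.4 − 3.4714)² + (-1.3 − 3.4714)² + … = 219.7143
sample σ = √(219.7143 / 6) = √36.6191 = 6.0514%
Sharpe = (μ − rf) / σ = (3.4714 − 0.3) / 6.0514 = 3.1714 / 6.0514 = 0.5241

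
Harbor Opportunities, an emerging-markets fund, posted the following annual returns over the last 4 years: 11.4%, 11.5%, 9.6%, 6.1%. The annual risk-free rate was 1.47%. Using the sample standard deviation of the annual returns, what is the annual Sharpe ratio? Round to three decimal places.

Mean return r̄ = 38.60 / 4 = 9.6500%
Sample σ = √[Σ(r − r̄)² / 3] = √[19.0900 / 3] = √6.3633 = 2.5226%
Sharpe = (r̄ − rf) / σ = (9.6500 − 1.47) / 2.5226 = 8.1800 / 2.5226 = 3.2427

3.243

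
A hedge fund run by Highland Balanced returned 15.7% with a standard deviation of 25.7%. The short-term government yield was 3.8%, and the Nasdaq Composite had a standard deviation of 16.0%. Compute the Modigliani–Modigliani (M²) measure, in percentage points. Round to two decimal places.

11.21

Sharpe = (Rp − Rf) / σp = (15.7% − 3.8%) / 25.7% = 0.4630
M² = Rf + Sharpe × σm = 3.8% + 0.4630 × 16.0% = 11.2080%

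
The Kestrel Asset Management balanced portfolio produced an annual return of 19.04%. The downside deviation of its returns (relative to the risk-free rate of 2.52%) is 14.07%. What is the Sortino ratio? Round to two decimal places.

Sortino = (Rp − Rf) / σd = (19.04% − 2.52%) / 14.07% = 16.52% / 14.07% = 1.1741

1.17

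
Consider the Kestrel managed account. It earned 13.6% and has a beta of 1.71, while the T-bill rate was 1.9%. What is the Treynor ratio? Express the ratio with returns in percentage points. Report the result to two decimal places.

6.84

Treynor = (Rp − Rf) / β = (13.6% − 1.9%) / 1.71 = 11.70 / 1.71 = 6.8421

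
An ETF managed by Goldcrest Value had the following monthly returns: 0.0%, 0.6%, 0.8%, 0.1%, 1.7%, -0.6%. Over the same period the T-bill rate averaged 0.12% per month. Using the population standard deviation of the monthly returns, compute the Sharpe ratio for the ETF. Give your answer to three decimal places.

0.434

r̄ = (0 + 0.6 + 0.8 + 0.1 + 1.7 − 0.6) / 6 = 0.4333%
Σ(r − r̄)² = (0 − 0.4333)² + (0.6 − 0.4333)² + (0.8 − 0.4333)² + … = 3.1333
σ = √[3.1333 / 6] = 0.7226%
Sharpe = (r̄ − rf) / σ = (0.4333 − 0.12) / 0.7226 = 0.3133 / 0.7226 = 0.4336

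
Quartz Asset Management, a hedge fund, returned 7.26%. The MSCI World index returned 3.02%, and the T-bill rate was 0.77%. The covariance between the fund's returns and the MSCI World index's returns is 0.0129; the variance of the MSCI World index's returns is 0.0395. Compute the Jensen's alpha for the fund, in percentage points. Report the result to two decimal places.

β = Cov / Var = 0.0129 / 0.0395 = 0.3266
E[R] = Rf + β(Rm − Rf) = 0.77% + 0.3266 × (3.02% − 0.77%) = 1.5049%
α = Rp − E[R] = 7.26% − 1.5049% = 5.7551

5.76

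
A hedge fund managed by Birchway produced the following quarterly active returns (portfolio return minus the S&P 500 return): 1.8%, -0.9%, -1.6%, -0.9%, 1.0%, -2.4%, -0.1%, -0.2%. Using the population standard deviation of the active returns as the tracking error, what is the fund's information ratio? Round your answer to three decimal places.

-0.325

Mean return r̄ = -3.30 / 8 = -0.4125%
Population std dev = √[12.8688 / 8] = 1.2683%
IR = r̄ / tracking error = -0.4125 / 1.2683 = -0.3252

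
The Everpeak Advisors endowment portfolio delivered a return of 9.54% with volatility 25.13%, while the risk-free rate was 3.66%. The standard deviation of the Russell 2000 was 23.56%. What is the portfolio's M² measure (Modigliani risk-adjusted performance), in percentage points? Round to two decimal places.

9.17

Sharpe = (Rp − Rf) / σp = (9.54% − 3.66%) / 25.13% = 0.2340
M² = Rf + Sharpe × σm = 3.66% + 0.2340 × 23.56% = 9.1730%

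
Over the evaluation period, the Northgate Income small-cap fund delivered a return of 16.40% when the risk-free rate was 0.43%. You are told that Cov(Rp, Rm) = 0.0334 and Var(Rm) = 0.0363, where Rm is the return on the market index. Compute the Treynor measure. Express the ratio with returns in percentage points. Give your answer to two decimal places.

17.36

β = Cov / Var = 0.0334 / 0.0363 = 0.9201
Treynor = (Rp − Rf) / β = (16.40% − 0.43%) / 0.9201 = 15.97 / 0.9201 = 17.3568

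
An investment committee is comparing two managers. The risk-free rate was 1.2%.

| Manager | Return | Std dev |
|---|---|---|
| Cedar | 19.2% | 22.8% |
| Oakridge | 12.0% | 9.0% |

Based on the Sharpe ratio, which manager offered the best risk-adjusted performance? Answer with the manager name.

Cedar: Sharpe ratio = (19.2% − 1.2%) / 22.8% = 0.789
Oakridge: Sharpe ratio = (12.0% − 1.2%) / 9.0% = 1.200
Highest: Oakridge (1.200).

Oakridge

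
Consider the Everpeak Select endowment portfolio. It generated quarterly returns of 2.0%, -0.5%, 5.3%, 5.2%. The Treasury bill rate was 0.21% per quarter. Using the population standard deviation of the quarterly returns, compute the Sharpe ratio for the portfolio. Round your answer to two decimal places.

1.15

r̄ = (2 − 0.5 + 5.3 + 5.2) / 4 = 3.0000%
Σ(r − r̄)² = 23.3800; population σ = √(23.3800/4) = 2.4176%
Sharpe = (r̄ − rf) / σ = (3.0000 − 0.21) / 2.4176 = 2.7900 / 2.4176 = 1.1540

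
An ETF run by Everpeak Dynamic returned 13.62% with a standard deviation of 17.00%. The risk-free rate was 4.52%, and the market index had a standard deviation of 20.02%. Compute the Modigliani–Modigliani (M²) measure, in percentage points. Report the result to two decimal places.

15.24

Sharpe = (Rp − Rf) / σp = (13.62% − 4.52%) / 17.00% = 0.5353
M² = Rf + Sharpe × σm = 4.52% + 0.5353 × 20.02% = 15.2367%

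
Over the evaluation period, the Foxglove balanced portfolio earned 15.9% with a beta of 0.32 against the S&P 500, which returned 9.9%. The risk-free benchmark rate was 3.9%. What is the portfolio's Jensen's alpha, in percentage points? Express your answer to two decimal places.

CAPM expected return = Rf + β(Rm − Rf) = 3.9% + 0.32 × (9.9% − 3.9%) = 3.9 + 0.32 × 6.00 = 5.8200%
Jensen's α = Rp − E[R] = 15.9% − 5.8200% = 10.0800

10.08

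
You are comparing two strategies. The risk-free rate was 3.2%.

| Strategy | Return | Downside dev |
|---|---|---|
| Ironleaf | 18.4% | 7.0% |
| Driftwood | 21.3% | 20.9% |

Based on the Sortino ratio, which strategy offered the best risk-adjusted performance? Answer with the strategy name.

Ironleaf: Sortino ratio = (18.4% − 3.2%) / 7.0% = 2.171
Driftwood: Sortino ratio = (21.3% − 3.2%) / 20.9% = 0.866
Highest: Ironleaf (2.171).

Ironleaf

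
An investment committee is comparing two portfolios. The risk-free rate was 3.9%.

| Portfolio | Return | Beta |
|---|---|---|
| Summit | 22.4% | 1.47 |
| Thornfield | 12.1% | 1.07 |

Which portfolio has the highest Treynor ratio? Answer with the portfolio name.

Summit

Summit: Treynor = (22.4% − 3.9%) / 1.47 = 12.585
Thornfield: Treynor = (12.1% − 3.9%) / 1.07 = 7.664
Highest: Summit (12.585).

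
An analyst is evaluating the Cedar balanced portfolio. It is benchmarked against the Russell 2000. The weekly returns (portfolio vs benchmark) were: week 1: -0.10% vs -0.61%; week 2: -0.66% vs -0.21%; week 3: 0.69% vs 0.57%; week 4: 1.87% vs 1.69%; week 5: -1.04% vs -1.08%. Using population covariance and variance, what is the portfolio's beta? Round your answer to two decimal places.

r̄p = 0.1520%,  r̄m = 0.0720%
Cov = Σ(rp − r̄p)(rm − r̄m) / 5 = 0.9643
Var(rm) = Σ(rm − r̄m)² / 5 = 0.9475
β = Cov / Var = 0.9643 / 0.9475 = 1.0177

1.02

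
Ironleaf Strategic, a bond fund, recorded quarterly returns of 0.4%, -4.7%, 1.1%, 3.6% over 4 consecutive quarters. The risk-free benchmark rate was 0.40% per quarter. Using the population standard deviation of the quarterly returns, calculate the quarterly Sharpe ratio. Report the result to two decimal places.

r̄ = (0.4 − 4.7 + 1.1 + 3.6) / 4 = 0.40 / 4 = 0.1000%
Population std dev = √[36.3800 / 4] = 3.0158%
Sharpe = (r̄ − rf) / σ = (0.1000 − 0.4) / 3.0158 = -0.3000 / 3.0158 = -0.0995

-0.10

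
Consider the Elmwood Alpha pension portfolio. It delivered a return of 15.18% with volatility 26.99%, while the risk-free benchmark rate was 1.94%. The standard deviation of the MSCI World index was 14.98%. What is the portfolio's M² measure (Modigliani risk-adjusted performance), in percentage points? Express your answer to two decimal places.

9.29

Sharpe = (Rp − Rf) / σp = (15.18% − 1.94%) / 26.99% = 0.4906
M² = Rf + Sharpe × σm = 1.94% + 0.4906 × 14.98% = 9.2892%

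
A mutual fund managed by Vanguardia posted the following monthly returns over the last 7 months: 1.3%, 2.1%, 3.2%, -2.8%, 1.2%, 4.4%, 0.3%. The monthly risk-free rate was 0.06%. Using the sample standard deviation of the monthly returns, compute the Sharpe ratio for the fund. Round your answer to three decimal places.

μ = (1.3 + 2.1 + 3.2 − 2.8 + 1.2 + 4.4 + 0.3) / 7 = 9.70 / 7 = 1.3857%
Σ(r − μ)² = (1.3 − 1.3857)² + (2.1 − 1.3857)² + (3.2 − 1.3857)² + … = 31.6286
σ = √[31.6286 / 6] = 2.2960%
Sharpe = (μ − rf) / σ = (1.3857 − 0.06) / 2.2960 = 1.3257 / 2.2960 = 0.5774

0.577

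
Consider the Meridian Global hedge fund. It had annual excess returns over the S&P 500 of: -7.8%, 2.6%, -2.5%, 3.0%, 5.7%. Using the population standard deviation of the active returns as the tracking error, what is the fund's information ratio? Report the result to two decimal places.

r̄ = (-7.8 + 2.6 − 2.5 + 3 + 5.7) / 5 = 0.2000%
Σ(r − r̄)² = 115.1400; population σ = √(115.1400/5) = 4.7987%
IR = r̄ / tracking error = 0.2000 / 4.7987 = 0.0417

0.04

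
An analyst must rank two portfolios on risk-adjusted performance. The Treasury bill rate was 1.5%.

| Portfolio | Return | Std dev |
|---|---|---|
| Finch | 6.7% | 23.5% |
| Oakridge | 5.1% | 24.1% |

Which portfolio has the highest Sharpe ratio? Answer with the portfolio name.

Finch: Sharpe ratio = (6.7% − 1.5%) / 23.5% = 0.221
Oakridge: Sharpe ratio = (5.1% − 1.5%) / 24.1% = 0.149
Highest: Finch (0.221).

Finch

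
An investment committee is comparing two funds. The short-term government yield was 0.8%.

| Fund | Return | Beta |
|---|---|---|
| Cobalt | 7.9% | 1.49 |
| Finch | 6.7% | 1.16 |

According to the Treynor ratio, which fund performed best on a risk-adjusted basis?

Finch

Cobalt: Treynor = (7.9% − 0.8%) / 1.49 = 4.765
Finch: Treynor = (6.7% − 0.8%) / 1.16 = 5.086
Highest: Finch (5.086).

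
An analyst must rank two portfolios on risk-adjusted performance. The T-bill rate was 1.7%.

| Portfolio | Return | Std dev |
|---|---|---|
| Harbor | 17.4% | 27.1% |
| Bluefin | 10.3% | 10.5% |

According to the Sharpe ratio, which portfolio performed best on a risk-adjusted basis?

Harbor: Sharpe ratio = (17.4% − 1.7%) / 27.1% = 0.579
Bluefin: Sharpe ratio = (10.3% − 1.7%) / 10.5% = 0.819
Highest: Bluefin (0.819).

Bluefin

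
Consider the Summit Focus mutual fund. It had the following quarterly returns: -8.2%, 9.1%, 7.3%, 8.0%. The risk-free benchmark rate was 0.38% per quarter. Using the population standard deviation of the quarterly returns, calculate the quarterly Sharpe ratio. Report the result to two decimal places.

0.52

Mean return μ = 16.20 / 4 = 4.0500%
Σ(r − μ)² = (-8.2 − 4.0500)² + (9.1 − 4.0500)² + … = 201.7300
σ = √[201.7300 / 4] = 7.1016%
Sharpe = (μ − rf) / σ = (4.0500 − 0.38) / 7.1016 = 3.6700 / 7.1016 = 0.5168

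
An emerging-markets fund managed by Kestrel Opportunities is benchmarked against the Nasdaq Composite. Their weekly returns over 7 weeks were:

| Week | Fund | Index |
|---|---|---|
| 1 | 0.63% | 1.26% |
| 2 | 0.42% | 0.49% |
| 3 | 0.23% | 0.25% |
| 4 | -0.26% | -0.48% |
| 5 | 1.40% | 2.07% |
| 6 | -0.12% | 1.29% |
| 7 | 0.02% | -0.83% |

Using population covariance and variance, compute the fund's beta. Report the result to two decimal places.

0.40

r̄p = 0.3314%,  r̄m = 0.5786%
Cov = Σ(rp − r̄p)(rm − r̄m) / 7 = 0.3666
Var(rm) = Σ(rm − r̄m)² / 7 = 0.9165
β = Cov / Var = 0.3666 / 0.9165 = 0.4000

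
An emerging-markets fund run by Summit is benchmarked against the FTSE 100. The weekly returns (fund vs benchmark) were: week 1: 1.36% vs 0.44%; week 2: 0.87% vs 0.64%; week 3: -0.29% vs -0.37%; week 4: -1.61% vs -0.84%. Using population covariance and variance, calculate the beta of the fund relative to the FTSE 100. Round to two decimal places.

1.82

r̄p = 0.0825%,  r̄m = -0.0325%
Cov = Σ(rp − r̄p)(rm − r̄m) / 4 = 0.6564
Var(rm) = Σ(rm − r̄m)² / 4 = 0.3604
β = Cov / Var = 0.6564 / 0.3604 = 1.8213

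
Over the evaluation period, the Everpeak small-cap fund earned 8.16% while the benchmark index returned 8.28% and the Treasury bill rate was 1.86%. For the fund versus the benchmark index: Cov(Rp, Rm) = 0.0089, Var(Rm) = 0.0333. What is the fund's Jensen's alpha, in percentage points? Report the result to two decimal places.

β = Cov / Var = 0.0089 / 0.0333 = 0.2673
E[R] = Rf + β(Rm − Rf) = 1.86% + 0.2673 × (8.28% − 1.86%) = 3.5761%
α = Rp − E[R] = 8.16% − 3.5761% = 4.5839

4.58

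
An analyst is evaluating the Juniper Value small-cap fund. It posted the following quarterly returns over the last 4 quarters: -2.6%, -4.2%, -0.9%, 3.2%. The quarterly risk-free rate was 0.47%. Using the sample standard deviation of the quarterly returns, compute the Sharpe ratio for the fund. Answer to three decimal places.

-0.501

r̄ = (-2.6 − 4.2 − 0.9 + 3.2) / 4 = -4.50 / 4 = -1.1250%
Σ(r − r̄)² = 30.3875; sample σ = √(30.3875/3) = 3.1826%
Sharpe = (r̄ − rf) / σ = (-1.1250 − 0.47) / 3.1826 = -1.5950 / 3.1826 = -0.5012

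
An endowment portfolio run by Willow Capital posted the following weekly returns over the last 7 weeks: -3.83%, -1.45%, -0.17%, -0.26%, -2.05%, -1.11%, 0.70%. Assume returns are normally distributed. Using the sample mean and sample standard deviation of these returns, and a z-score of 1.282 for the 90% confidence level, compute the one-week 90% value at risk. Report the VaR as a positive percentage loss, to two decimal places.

μ = (-3.83 − 1.45 − 0.17 − 0.26 − 2.05 − 1.11 + 0.7) / 7 = -8.170 / 7 = -1.1671%
Sample σ = √[Σ(r − μ)² / 6] = √[13.2569 / 6] = √2.2095 = 1.4864%
VaR = −(μ − z·σ) = −(-1.1671 − 1.282 × 1.4864) = −(-3.0727) = 3.0727%

3.07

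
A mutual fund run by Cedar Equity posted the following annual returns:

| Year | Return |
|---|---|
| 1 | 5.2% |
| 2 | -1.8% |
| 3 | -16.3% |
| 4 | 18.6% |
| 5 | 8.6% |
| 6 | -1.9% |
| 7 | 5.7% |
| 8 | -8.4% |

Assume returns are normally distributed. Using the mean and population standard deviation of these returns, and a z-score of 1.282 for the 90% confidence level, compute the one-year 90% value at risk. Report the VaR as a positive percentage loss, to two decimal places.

r̄ = (5.2 − 1.8 − 16.3 + 18.6 + 8.6 − 1.9 + 5.7 − 8.4) / 8 = 1.2125%
Σ(r − r̄)² = 810.7888; population σ = √(810.7888/8) = 10.0672%
VaR = −(r̄ − z·σ) = −(1.2125 − 1.282 × 10.0672) = −(-11.6937) = 11.6937%

11.69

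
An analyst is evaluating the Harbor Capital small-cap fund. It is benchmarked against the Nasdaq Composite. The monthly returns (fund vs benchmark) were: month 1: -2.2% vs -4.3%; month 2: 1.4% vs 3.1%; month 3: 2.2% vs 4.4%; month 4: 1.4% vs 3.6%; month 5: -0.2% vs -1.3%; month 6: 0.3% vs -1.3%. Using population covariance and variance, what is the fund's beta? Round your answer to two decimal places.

r̄p = 0.4833%,  r̄m = 0.7000%
Cov = Σ(rp − r̄p)(rm − r̄m) / 6 = 4.3933
Var(rm) = Σ(rm − r̄m)² / 6 = 10.1433
β = Cov / Var = 4.3933 / 10.1433 = 0.4331

0.43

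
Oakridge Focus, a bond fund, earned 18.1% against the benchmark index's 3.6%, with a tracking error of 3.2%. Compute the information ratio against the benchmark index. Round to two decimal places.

IR = (Rp − Rb) / TE = (18.1% − 3.6%) / 3.2% = 14.50% / 3.2% = 4.5313

4.53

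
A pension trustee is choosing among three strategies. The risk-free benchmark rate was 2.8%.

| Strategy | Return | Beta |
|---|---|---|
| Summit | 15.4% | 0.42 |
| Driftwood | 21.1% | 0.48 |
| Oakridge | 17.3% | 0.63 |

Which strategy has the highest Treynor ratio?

Driftwood

Summit: Treynor = (15.4% − 2.8%) / 0.42 = 30.000
Driftwood: Treynor = (21.1% − 2.8%) / 0.48 = 38.125
Oakridge: Treynor = (17.3% − 2.8%) / 0.63 = 23.016
Highest: Driftwood (38.125).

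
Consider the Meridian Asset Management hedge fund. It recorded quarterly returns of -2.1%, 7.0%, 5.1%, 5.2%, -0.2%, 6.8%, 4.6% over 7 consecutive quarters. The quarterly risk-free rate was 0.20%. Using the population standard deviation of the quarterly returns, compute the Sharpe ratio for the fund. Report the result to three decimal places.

1.096

Mean return r̄ = 26.40 / 7 = 3.7714%
Population σ = √[Σ(r − r̄)² / 7] = √[74.3343 / 7] = √10.6192 = 3.2587%
Sharpe = (r̄ − rf) / σ = (3.7714 − 0.2) / 3.2587 = 3.5714 / 3.2587 = 1.0960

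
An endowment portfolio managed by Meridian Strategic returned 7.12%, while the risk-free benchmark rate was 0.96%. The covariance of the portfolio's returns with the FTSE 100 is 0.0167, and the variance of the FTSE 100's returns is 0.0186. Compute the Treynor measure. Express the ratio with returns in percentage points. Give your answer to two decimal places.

β = Cov / Var = 0.0167 / 0.0186 = 0.8978
Treynor = (Rp − Rf) / β = (7.12% − 0.96%) / 0.8978 = 6.16 / 0.8978 = 6.8612

6.86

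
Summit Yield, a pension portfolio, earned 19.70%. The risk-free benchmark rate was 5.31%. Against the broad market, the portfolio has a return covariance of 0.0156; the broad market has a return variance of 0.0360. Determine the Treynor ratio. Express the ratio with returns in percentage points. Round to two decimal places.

β = Cov / Var = 0.0156 / 0.0360 = 0.4333
Treynor = (Rp − Rf) / β = (19.70% − 5.31%) / 0.4333 = 14.39 / 0.4333 = 33.2102

33.21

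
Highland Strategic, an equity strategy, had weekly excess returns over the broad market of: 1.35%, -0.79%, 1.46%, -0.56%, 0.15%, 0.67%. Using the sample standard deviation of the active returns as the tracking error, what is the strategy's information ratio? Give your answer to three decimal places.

0.401

r̄ = (1.35 − 0.79 + 1.46 − 0.56 + 0.15 + 0.67) / 6 = 2.280 / 6 = 0.3800%
Σ(r − r̄)² = (1.35 − 0.3800)² + (-0.79 − 0.3800)² + … = 4.4968
sample σ = √(4.4968 / 5) = √0.8994 = 0.9484%
IR = r̄ / tracking error = 0.3800 / 0.9484 = 0.4007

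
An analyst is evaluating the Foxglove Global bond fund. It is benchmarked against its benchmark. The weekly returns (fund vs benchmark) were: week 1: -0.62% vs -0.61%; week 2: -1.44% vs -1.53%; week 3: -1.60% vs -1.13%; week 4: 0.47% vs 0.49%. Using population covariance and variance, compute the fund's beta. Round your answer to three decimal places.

1.046

r̄p = -0.7975%,  r̄m = -0.6950%
Cov = Σ(rp − r̄p)(rm − r̄m) / 4 = 0.6007
Var(rm) = Σ(rm − r̄m)² / 4 = 0.5745
β = Cov / Var = 0.6007 / 0.5745 = 1.0456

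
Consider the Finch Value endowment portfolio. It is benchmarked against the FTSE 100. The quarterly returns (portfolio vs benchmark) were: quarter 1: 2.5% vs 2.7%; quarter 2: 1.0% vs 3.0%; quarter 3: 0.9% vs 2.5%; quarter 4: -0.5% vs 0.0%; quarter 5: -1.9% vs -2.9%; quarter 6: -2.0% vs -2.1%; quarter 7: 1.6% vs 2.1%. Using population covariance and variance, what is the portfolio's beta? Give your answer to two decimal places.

r̄p = 0.2286%,  r̄m = 0.7571%
Cov = Σ(rp − r̄p)(rm − r̄m) / 7 = 3.4084
Var(rm) = Σ(rm − r̄m)² / 7 = 5.1082
β = Cov / Var = 3.4084 / 5.1082 = 0.6672

0.67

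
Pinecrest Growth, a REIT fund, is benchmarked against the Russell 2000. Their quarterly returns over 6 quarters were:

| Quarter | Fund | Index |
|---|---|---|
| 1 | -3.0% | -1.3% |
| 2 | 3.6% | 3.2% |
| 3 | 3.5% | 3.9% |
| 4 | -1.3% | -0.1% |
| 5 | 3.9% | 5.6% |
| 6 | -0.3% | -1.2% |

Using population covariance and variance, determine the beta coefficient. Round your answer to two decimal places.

0.95

r̄p = 1.0667%,  r̄m = 1.6833%
Cov = Σ(rp − r̄p)(rm − r̄m) / 6 = 6.7711
Var(rm) = Σ(rm − r̄m)² / 6 = 7.1581
β = Cov / Var = 6.7711 / 7.1581 = 0.9459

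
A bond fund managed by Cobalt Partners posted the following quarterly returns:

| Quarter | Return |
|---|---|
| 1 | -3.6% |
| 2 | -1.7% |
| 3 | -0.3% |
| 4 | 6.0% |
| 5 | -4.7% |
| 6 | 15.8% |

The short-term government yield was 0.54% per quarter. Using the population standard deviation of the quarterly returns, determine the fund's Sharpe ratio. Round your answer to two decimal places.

μ = (-3.6 − 1.7 − 0.3 + 6 − 4.7 + 15.8) / 6 = 1.9167%
Σ(r − μ)² = (-3.6 − 1.9167)² + (-1.7 − 1.9167)² + … = 301.6283
population σ = √(301.6283 / 6) = √50.2714 = 7.0902%
Sharpe = (μ − rf) / σ = (1.9167 − 0.54) / 7.0902 = 1.3767 / 7.0902 = 0.1942

0.19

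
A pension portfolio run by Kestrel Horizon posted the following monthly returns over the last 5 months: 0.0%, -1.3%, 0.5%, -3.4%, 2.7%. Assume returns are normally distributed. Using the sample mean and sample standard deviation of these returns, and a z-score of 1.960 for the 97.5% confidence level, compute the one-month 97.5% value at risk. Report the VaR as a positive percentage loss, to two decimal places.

4.72

Mean return r̄ = -1.50 / 5 = -0.3000%
Σ(r − r̄)² = 20.3400; sample σ = √(20.3400/4) = 2.2550%
VaR = −(r̄ − z·σ) = −(-0.3000 − 1.960 × 2.2550) = −(-4.7198) = 4.7198%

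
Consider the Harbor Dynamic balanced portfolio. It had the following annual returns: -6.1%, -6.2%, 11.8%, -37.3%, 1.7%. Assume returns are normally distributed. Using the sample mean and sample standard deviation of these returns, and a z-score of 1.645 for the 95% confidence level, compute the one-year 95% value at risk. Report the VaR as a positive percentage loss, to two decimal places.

37.42

r̄ = (-6.1 − 6.2 + 11.8 − 37.3 + 1.7) / 5 = -36.10 / 5 = -7.2200%
Sample std dev = √[1348.4280 / 4] = 18.3605%
VaR = −(r̄ − z·σ) = −(-7.2200 − 1.645 × 18.3605) = −(-37.4230) = 37.4230%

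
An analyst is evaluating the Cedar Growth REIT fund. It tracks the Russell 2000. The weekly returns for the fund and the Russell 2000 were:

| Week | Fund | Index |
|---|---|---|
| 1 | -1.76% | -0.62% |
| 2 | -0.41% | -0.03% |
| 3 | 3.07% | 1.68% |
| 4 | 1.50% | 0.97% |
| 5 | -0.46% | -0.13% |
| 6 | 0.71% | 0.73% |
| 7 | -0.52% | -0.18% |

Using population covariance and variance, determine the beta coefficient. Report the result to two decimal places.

1.96

r̄p = 0.3043%,  r̄m = 0.3457%
Cov = Σ(rp − r̄p)(rm − r̄m) / 7 = 1.0931
Var(rm) = Σ(rm − r̄m)² / 7 = 0.5563
β = Cov / Var = 1.0931 / 0.5563 = 1.9649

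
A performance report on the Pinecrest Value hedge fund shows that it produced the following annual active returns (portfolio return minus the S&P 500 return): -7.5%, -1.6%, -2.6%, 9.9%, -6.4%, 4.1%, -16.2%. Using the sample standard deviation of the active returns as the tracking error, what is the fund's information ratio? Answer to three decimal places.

r̄ = (-7.5 − 1.6 − 2.6 + 9.9 − 6.4 + 4.1 − 16.2) / 7 = -2.9000%
Sample σ = √[Σ(r − r̄)² / 6] = √[424.9200 / 6] = √70.8200 = 8.4155%
IR = r̄ / tracking error = -2.9000 / 8.4155 = -0.3446

-0.345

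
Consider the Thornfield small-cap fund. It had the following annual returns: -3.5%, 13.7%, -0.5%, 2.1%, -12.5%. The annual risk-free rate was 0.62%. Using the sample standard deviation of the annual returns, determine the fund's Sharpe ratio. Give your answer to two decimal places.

-0.08

r̄ = (-3.5 + 13.7 − 0.5 + 2.1 − 12.5) / 5 = -0.1400%
Σ(r − r̄)² = (-3.5 − (-0.1400))² + (13.7 − (-0.1400))² + (-0.5 − (-0.1400))² + … = 360.7520
σ = √[360.7520 / 4] = 9.4967%
Sharpe = (r̄ − rf) / σ = (-0.1400 − 0.62) / 9.4967 = -0.7600 / 9.4967 = -0.0800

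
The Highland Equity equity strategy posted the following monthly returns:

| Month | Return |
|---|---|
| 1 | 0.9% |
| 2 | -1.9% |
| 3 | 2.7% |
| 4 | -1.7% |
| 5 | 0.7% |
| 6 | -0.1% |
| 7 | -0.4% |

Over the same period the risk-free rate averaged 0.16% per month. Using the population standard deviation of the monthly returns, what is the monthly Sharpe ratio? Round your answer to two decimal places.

r̄ = (0.9 − 1.9 + 2.7 − 1.7 + 0.7 − 0.1 − 0.4) / 7 = 0.20 / 7 = 0.0286%
Population σ = √[Σ(r − r̄)² / 7] = √[15.2543 / 7] = √2.1792 = 1.4762%
Sharpe = (r̄ − rf) / σ = (0.0286 − 0.16) / 1.4762 = -0.1314 / 1.4762 = -0.0890

-0.09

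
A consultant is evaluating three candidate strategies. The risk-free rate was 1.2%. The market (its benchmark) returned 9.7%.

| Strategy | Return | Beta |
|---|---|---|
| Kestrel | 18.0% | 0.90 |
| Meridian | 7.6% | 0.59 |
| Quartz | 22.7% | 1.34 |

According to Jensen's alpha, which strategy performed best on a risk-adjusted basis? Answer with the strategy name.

Quartz

Kestrel: α = 18.0% − [1.2% + 0.90 × (9.7% − 1.2%)] = 9.150
Meridian: α = 7.6% − [1.2% + 0.59 × (9.7% − 1.2%)] = 1.385
Quartz: α = 22.7% − [1.2% + 1.34 × (9.7% − 1.2%)] = 10.110
Highest: Quartz (10.110).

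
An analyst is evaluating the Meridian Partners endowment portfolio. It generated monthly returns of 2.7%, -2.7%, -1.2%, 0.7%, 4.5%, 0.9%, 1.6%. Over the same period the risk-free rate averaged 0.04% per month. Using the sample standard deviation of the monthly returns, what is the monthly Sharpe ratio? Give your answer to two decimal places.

r̄ = (2.7 − 2.7 − 1.2 + 0.7 + 4.5 + 0.9 + 1.6) / 7 = 6.50 / 7 = 0.9286%
Σ(r − r̄)² = (2.7 − 0.9286)² + (-2.7 − 0.9286)² + … = 34.0943
σ = √[34.0943 / 6] = 2.3838%
Sharpe = (r̄ − rf) / σ = (0.9286 − 0.04) / 2.3838 = 0.8886 / 2.3838 = 0.3728

0.37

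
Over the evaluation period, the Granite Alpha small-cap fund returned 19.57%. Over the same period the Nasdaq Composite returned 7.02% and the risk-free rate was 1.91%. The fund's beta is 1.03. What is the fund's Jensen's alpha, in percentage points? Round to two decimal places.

12.40

CAPM expected return = Rf + β(Rm − Rf) = 1.91% + 1.03 × (7.02% − 1.91%) = 1.91 + 1.03 × 5.11 = 7.1733%
Jensen's α = Rp − E[R] = 19.57% − 7.1733% = 12.3967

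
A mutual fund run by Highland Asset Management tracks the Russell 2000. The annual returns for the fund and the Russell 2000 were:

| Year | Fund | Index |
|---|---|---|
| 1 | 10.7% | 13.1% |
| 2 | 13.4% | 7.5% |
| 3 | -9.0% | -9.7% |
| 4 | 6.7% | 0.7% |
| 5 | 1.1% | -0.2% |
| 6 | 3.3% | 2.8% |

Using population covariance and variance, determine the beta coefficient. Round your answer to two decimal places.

r̄p = 4.3667%,  r̄m = 2.3667%
Cov = Σ(rp − r̄p)(rm − r̄m) / 6 = 46.6122
Var(rm) = Σ(rm − r̄m)² / 6 = 49.4522
β = Cov / Var = 46.6122 / 49.4522 = 0.9426

0.94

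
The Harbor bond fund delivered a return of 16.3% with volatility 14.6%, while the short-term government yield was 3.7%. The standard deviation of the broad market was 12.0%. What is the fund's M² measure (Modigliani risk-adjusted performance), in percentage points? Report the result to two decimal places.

Sharpe = (Rp − Rf) / σp = (16.3% − 3.7%) / 14.6% = 0.8630
M² = Rf + Sharpe × σm = 3.7% + 0.8630 × 12.0% = 14.0560%

14.06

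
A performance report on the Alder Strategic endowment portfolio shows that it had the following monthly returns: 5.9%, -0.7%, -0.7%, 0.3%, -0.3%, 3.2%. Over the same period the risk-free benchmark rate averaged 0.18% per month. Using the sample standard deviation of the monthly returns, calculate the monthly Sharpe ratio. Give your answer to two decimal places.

0.41

Mean return r̄ = 7.70 / 6 = 1.2833%
Σ(r − r̄)² = 36.3283; sample σ = √(36.3283/5) = 2.6955%
Sharpe = (r̄ − rf) / σ = (1.2833 − 0.18) / 2.6955 = 1.1033 / 2.6955 = 0.4093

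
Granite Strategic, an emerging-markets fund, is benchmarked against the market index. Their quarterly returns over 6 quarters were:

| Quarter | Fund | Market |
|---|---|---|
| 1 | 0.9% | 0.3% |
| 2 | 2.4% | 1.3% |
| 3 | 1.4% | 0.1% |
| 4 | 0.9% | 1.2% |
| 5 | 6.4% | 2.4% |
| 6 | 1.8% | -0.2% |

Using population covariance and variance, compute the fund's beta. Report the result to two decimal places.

1.68

r̄p = 2.3000%,  r̄m = 0.8500%
Cov = Σ(rp − r̄p)(rm − r̄m) / 6 = 1.3133
Var(rm) = Σ(rm − r̄m)² / 6 = 0.7825
β = Cov / Var = 1.3133 / 0.7825 = 1.6783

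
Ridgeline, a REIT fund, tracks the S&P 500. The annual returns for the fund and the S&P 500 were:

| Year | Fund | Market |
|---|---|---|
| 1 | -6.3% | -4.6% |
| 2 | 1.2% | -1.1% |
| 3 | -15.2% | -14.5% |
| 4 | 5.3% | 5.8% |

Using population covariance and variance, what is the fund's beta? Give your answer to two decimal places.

1.05

r̄p = -3.7500%,  r̄m = -3.6000%
Cov = Σ(rp − r̄p)(rm − r̄m) / 4 = 56.2000
Var(rm) = Σ(rm − r̄m)² / 4 = 53.6050
β = Cov / Var = 56.2000 / 53.6050 = 1.0484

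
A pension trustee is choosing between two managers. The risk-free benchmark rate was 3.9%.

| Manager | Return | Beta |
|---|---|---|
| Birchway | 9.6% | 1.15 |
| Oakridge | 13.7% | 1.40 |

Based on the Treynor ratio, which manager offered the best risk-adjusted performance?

Oakridge

Birchway: Treynor = (9.6% − 3.9%) / 1.15 = 4.957
Oakridge: Treynor = (13.7% − 3.9%) / 1.40 = 7.000
Highest: Oakridge (7.000).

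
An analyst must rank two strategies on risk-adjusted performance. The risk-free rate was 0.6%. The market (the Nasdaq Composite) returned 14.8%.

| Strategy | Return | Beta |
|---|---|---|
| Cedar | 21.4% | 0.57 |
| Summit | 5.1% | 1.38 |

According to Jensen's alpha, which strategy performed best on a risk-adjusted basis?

Cedar: α = 21.4% − [0.6% + 0.57 × (14.8% − 0.6%)] = 12.706
Summit: α = 5.1% − [0.6% + 1.38 × (14.8% − 0.6%)] = -15.096
Highest: Cedar (12.706).

Cedar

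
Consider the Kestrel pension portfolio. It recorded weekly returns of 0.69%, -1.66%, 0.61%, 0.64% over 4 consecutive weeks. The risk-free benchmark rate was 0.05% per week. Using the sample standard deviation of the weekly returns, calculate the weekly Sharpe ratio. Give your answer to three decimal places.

r̄ = (0.69 − 1.66 + 0.61 + 0.64) / 4 = 0.280 / 4 = 0.0700%
Σ(r − r̄)² = (0.69 − 0.0700)² + (-1.66 − 0.0700)² + … = 3.9938
σ = √[3.9938 / 3] = 1.1538%
Sharpe = (r̄ − rf) / σ = (0.0700 − 0.05) / 1.1538 = 0.0200 / 1.1538 = 0.0173

0.017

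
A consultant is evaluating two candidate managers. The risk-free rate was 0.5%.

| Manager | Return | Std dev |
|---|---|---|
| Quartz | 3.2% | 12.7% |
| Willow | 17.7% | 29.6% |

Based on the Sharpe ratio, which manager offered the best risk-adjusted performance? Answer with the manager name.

Willow

Quartz: Sharpe ratio = (3.2% − 0.5%) / 12.7% = 0.213
Willow: Sharpe ratio = (17.7% − 0.5%) / 29.6% = 0.581
Highest: Willow (0.581).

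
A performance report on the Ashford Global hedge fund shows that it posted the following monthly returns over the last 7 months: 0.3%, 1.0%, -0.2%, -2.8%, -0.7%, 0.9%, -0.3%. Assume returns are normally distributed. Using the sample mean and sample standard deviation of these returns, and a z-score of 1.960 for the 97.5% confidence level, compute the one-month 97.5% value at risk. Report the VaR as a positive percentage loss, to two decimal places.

2.77

μ = (0.3 + 1 − 0.2 − 2.8 − 0.7 + 0.9 − 0.3) / 7 = -1.80 / 7 = -0.2571%
Sample std dev = √[9.8971 / 6] = 1.2843%
VaR = −(μ − z·σ) = −(-0.2571 − 1.960 × 1.2843) = −(-2.7743) = 2.7743%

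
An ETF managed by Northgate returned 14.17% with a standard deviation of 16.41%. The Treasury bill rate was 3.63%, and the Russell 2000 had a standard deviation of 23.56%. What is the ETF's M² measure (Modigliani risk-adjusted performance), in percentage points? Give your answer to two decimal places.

Sharpe = (Rp − Rf) / σp = (14.17% − 3.63%) / 16.41% = 0.6423
M² = Rf + Sharpe × σm = 3.63% + 0.6423 × 23.56% = 18.7626%

18.76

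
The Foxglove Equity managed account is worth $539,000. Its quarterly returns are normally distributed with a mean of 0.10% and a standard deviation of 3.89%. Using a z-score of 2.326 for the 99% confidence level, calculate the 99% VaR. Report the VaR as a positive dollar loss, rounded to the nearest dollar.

Return at the 99% tail: μ − z·σ = 0.10% − 2.326 × 3.89% = 0.1 − 9.04814 = -8.94814%
VaR = −(-8.94814%) × $539,000 = 8.94814% × $539,000 = $48,230

$48,230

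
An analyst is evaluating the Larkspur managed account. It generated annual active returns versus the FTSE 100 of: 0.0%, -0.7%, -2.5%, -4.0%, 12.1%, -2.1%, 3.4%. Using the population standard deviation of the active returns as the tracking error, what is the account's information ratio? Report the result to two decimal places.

Mean return r̄ = 6.20 / 7 = 0.8857%
Population std dev = √[179.6286 / 7] = 5.0657%
IR = r̄ / tracking error = 0.8857 / 5.0657 = 0.1748

0.17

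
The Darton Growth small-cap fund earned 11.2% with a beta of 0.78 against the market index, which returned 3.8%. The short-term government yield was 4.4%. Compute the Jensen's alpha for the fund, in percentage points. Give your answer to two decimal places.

CAPM expected return = Rf + β(Rm − Rf) = 4.4% + 0.78 × (3.8% − 4.4%) = 4.4 + 0.78 × -0.60 = 3.9320%
Jensen's α = Rp − E[R] = 11.2% − 3.9320% = 7.2680

7.27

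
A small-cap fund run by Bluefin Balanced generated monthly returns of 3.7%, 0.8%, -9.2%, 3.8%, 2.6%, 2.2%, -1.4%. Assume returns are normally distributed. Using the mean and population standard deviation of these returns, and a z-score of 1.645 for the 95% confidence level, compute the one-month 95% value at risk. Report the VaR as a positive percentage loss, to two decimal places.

μ = (3.7 + 0.8 − 9.2 + 3.8 + 2.6 + 2.2 − 1.4) / 7 = 2.50 / 7 = 0.3571%
Σ(r − μ)² = (3.7 − 0.3571)² + (0.8 − 0.3571)² + … = 126.0771
population σ = √(126.0771 / 7) = √18.0110 = 4.2439%
VaR = −(μ − z·σ) = −(0.3571 − 1.645 × 4.2439) = −(-6.6241) = 6.6241%

6.62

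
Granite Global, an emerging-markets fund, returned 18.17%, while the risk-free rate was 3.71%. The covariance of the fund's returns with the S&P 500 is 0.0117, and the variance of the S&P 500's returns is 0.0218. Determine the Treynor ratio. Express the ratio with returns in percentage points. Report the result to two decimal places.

26.94

β = Cov / Var = 0.0117 / 0.0218 = 0.5367
Treynor = (Rp − Rf) / β = (18.17% − 3.71%) / 0.5367 = 14.46 / 0.5367 = 26.9424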